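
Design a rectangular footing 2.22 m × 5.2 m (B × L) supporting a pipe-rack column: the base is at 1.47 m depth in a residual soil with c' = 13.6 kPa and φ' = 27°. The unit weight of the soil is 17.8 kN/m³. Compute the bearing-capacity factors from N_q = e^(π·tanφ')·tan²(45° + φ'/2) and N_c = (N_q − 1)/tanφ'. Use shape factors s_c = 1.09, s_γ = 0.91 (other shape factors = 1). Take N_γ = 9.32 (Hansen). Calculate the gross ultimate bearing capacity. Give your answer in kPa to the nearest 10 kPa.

tan27° = 0.5095, so N_q = e^(π×0.5095)·tan²(58.5°) = 4.957 × 2.663 = 13.2.
N_c = (13.2 − 1)/tan27° = 23.94.
Effective surcharge at the founding depth q = γ·D_f = 17.8 × 1.47 = 26.166 kPa.
q_ult = c·N_c·s_c + q·N_q + 0.5·γ·B·N_γ·s_γ
     = 13.6 × 23.942 × 1.09 + 26.166 × 13.199 + 0.5 × 17.8 × 2.22 × 9.32 × 0.91
     = 354.92 + 345.37 + 167.57 = 867.86 kPa.

q_ult ≈ 870 kPa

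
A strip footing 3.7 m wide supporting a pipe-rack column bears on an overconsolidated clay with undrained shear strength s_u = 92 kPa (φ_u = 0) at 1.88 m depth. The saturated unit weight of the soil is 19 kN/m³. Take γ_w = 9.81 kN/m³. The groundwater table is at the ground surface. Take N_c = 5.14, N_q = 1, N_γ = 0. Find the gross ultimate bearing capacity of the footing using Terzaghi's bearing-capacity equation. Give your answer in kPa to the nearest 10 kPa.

q_ult ≈ 490 kPa

γ' = 19 − 9.81 = 9.19 kN/m³ (submerged throughout). q = 9.19 × 1.88 = 17.277 kPa.
c·N_c = 92 × 5.14 = 472.88 kPa
q·N_q = 17.277 × 1 = 17.277 kPa
q_ult = 472.88 + 17.277 = 490.16 kPa.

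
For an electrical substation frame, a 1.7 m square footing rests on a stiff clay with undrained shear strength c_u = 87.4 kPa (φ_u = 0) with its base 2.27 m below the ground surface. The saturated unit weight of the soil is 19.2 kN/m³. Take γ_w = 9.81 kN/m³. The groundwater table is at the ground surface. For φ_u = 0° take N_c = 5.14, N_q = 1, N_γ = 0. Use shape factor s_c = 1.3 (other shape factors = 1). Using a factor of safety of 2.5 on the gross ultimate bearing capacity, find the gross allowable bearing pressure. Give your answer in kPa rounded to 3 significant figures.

Water table at ground surface, so effective unit weight γ' = 19.2 − 9.81 = 9.39 kN/m³ is used throughout; overburden q = 9.39 × 2.27 = 21.315 kPa.
Cohesion term c·N_c·s_c = 87.4 × 5.14 × 1.3 = 584.01 kPa; surcharge term q·N_q = 21.315 × 1 = 21.315 kPa.
q_ult = 584.01 + 21.315 = 605.32 kPa.
q_all = 605.32 / 2.5 = 242.13 kPa.

q_all ≈ 242 kPa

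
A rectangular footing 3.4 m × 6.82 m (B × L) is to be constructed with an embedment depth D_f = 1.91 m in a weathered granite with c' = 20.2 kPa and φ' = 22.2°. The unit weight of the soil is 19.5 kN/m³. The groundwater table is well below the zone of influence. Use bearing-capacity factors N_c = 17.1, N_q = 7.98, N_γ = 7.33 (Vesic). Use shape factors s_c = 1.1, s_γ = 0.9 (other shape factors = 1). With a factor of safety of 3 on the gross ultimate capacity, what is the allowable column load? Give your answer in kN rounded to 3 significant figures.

Effective surcharge at the founding depth q = γ·D_f = 19.5 × 1.91 = 37.245 kPa.
q_ult = c·N_c·s_c + q·N_q + 0.5·γ·B·N_γ·s_γ
     = 20.2 × 17.1 × 1.1 + 37.245 × 7.98 + 0.5 × 19.5 × 3.4 × 7.33 × 0.9
     = 379.96 + 297.22 + 218.69 = 895.87 kPa.
Gross allowable pressure q_all = 895.87 / 3 = 298.62 kPa.
Footing area = 23.188 m², so allowable column load = 298.62 × 23.188 = 6924.5 kN.

P_all ≈ 6920 kN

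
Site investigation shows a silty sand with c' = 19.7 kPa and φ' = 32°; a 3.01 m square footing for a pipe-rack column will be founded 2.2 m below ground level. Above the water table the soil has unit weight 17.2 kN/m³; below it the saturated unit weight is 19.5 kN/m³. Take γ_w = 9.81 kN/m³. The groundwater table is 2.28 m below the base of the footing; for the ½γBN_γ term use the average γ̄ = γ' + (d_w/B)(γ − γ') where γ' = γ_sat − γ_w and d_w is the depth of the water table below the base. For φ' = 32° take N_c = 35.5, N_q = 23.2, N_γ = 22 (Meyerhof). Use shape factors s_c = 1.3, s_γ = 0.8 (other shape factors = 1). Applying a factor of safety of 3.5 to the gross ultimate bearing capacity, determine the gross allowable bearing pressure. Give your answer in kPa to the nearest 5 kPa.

Overburden at base level: q = 17.2 × 2.2 = 37.84 kPa.
The water table is 2.28 m below the base (< B = 3.01 m), so the ½γBN_γ term uses γ̄ = γ' + (d_w/B)(γ − γ') = 9.69 + (2.28/3.01)(17.2 − 9.69) = 15.379 kN/m³.
Cohesion term c·N_c·s_c = 19.7 × 35.5 × 1.3 = 909.16 kPa; surcharge term q·N_q = 37.84 × 23.2 = 877.89 kPa; self-weight term 0.5·γ·B·N_γ·s_γ = 0.5 × 15.379 × 3.01 × 22 × 0.8 = 407.35 kPa.
q_ult = 909.16 + 877.89 + 407.35 = 2194.4 kPa.
q_all = q_ult / FS = 2194.4 / 3.5 = 626.97 kPa.

q_all ≈ 625 kPa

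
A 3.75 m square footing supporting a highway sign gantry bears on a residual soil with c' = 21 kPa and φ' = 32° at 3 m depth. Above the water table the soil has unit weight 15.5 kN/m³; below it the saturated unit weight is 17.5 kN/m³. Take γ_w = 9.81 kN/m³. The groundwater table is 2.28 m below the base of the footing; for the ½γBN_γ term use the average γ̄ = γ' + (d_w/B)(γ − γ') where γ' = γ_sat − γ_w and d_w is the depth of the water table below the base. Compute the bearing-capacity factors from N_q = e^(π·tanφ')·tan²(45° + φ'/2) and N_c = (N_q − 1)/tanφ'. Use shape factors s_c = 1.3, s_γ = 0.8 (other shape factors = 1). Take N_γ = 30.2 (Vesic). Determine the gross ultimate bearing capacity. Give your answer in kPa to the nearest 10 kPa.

q_ult ≈ 2610 kPa

tan32° = 0.6249, so N_q = e^(π×0.6249)·tan²(61°) = 7.121 × 3.255 = 23.18.
N_c = (23.18 − 1)/tan32° = 35.49.
Effective surcharge at the founding depth q = γ·D_f = 15.5 × 3 = 46.5 kPa.
With d_w = 2.28 m < B, γ̄ = 7.69 + (2.28/3.75) × (15.5 − 7.69) = 12.438 kN/m³.
q_ult = c·N_c·s_c + q·N_q + 0.5·γ·B·N_γ·s_γ
     = 21 × 35.49 × 1.3 + 46.5 × 23.177 + 0.5 × 12.438 × 3.75 × 30.2 × 0.8
     = 968.88 + 1077.7 + 563.46 = 2610.1 kPa.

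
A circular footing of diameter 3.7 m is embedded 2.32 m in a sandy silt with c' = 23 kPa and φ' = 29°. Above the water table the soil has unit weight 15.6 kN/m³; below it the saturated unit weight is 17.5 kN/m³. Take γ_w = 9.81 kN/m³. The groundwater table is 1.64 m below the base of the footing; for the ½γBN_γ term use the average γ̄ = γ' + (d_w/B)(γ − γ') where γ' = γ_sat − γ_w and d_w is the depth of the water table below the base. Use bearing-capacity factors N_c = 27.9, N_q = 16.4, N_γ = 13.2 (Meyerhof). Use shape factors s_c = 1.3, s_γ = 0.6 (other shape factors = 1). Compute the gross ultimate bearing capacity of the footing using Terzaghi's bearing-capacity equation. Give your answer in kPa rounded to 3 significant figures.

q_ult ≈ 1590 kPa

q = γ·D_f = 15.6 × 2.32 = 36.192 kPa.
γ' = 7.69 kN/m³; averaging over the depth B below the base, γ̄ = γ' + (d_w/B)(γ − γ') = 11.196 kN/m³.
c·N_c·s_c = 23 × 27.9 × 1.3 = 834.21 kPa
q·N_q = 36.192 × 16.4 = 593.55 kPa
0.5·γ·B·N_γ·s_γ = 0.5 × 11.196 × 3.7 × 13.2 × 0.6 = 164.04 kPa
q_ult = 834.21 + 593.55 + 164.04 = 1591.8 kPa.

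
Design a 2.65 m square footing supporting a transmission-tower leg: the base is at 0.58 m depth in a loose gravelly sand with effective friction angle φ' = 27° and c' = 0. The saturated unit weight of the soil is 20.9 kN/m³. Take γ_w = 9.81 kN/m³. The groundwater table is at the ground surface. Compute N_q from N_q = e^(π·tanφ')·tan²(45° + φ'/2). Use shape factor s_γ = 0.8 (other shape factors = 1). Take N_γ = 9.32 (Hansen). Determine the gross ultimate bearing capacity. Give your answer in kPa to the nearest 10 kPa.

q_ult ≈ 190 kPa

tan27° = 0.5095, so N_q = e^(π×0.5095)·tan²(58.5°) = 4.957 × 2.663 = 13.2.
Water table at ground surface, so effective unit weight γ' = 20.9 − 9.81 = 11.09 kN/m³ is used throughout; overburden q = 11.09 × 0.58 = 6.4322 kPa; the same γ' applies in the ½γBN_γ term.
Surcharge term q·N_q = 6.4322 × 13.199 = 84.9 kPa; self-weight term 0.5·γ·B·N_γ·s_γ = 0.5 × 11.09 × 2.65 × 9.32 × 0.8 = 109.56 kPa.
q_ult = 84.9 + 109.56 = 194.46 kPa.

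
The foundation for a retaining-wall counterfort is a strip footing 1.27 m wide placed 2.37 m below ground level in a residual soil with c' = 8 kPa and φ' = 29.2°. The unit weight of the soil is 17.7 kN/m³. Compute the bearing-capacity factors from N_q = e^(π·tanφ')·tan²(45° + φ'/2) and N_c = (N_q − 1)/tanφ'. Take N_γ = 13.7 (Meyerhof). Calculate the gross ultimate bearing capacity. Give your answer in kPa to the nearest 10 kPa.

tan29.2° = 0.5589, so N_q = e^(π×0.5589)·tan²(59.6°) = 5.788 × 2.905 = 16.82.
N_c = (16.82 − 1)/tan29.2° = 28.3.
q = γ·D_f = 17.7 × 2.37 = 41.949 kPa.
c·N_c = 8 × 28.298 = 226.38 kPa
q·N_q = 41.949 × 16.815 = 705.37 kPa
0.5·γ·B·N_γ = 0.5 × 17.7 × 1.27 × 13.7 = 153.98 kPa
q_ult = 226.38 + 705.37 + 153.98 = 1085.7 kPa.

q_ult ≈ 1090 kPa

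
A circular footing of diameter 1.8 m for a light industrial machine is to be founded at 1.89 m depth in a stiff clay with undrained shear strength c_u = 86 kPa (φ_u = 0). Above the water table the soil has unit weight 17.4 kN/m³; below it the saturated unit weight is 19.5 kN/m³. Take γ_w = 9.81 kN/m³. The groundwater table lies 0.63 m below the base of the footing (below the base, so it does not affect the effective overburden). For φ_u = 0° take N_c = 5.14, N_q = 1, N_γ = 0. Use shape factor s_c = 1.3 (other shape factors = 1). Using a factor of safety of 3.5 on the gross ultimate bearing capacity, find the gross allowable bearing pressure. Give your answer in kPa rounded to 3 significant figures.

Overburden at base level: q = 17.4 × 1.89 = 32.886 kPa.
Cohesion term c·N_c·s_c = 86 × 5.14 × 1.3 = 574.65 kPa; surcharge term q·N_q = 32.886 × 1 = 32.886 kPa.
q_ult = 574.65 + 32.886 = 607.54 kPa.
q_all = 607.54 / 3.5 = 173.58 kPa.

q_all ≈ 174 kPa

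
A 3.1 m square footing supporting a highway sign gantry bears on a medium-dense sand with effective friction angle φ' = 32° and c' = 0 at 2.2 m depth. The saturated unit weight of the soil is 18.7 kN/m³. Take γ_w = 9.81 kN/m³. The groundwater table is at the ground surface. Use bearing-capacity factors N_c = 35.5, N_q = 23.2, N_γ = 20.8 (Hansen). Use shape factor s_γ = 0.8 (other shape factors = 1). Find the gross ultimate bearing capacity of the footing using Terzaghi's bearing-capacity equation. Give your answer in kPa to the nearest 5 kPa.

q_ult ≈ 685 kPa

With the water table at the surface the whole profile is submerged: γ' = 18.7 − 9.81 = 8.89 kN/m³, so q = γ'·D_f = 19.558 kPa; the same γ' applies in the ½γBN_γ term.
q_ult = q·N_q + 0.5·γ·B·N_γ·s_γ
     = 19.558 × 23.2 + 0.5 × 8.89 × 3.1 × 20.8 × 0.8
     = 453.75 + 229.29 = 683.04 kPa.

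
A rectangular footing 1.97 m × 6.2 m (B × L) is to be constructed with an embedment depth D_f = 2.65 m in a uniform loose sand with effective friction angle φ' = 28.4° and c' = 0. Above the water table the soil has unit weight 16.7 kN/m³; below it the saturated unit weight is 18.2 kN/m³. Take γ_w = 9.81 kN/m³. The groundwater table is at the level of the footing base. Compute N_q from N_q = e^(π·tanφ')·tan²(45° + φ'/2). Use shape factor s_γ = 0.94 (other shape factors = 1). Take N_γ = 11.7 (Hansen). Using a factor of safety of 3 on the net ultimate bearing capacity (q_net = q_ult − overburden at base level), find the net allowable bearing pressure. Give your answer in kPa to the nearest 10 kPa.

q_all(net) ≈ 240 kPa

N_q = e^(π·tan28.4°)·tan²(59.2°) = 15.38.
Effective surcharge at the founding depth q = γ·D_f = 16.7 × 2.65 = 44.255 kPa.
The water table coincides with the base, so in the self-weight term γ → γ' = 8.39 kN/m³.
q_ult = q·N_q + 0.5·γ·B·N_γ·s_γ
     = 44.255 × 15.383 + 0.5 × 8.39 × 1.97 × 11.7 × 0.94
     = 680.79 + 90.889 = 771.68 kPa.
q_net = 771.68 − 44.255 = 727.42 kPa.
q_all(net) = 727.42 / 3 = 242.47 kPa.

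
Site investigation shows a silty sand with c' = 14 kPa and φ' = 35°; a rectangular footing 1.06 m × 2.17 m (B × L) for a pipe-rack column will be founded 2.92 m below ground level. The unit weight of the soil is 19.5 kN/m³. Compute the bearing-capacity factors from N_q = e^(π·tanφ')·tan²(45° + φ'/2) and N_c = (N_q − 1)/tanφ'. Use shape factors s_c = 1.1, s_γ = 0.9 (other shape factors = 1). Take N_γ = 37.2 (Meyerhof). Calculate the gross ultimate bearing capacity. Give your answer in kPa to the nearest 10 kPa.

q_ult ≈ 2950 kPa

tan35° = 0.7002, so N_q = e^(π×0.7002)·tan²(62.5°) = 9.023 × 3.69 = 33.3.
N_c = (33.3 − 1)/tan35° = 46.12.
Effective surcharge at the founding depth q = γ·D_f = 19.5 × 2.92 = 56.94 kPa.
q_ult = c·N_c·s_c + q·N_q + 0.5·γ·B·N_γ·s_γ
     = 14 × 46.124 × 1.1 + 56.94 × 33.296 + 0.5 × 19.5 × 1.06 × 37.2 × 0.9
     = 710.3 + 1895.9 + 346.02 = 2952.2 kPa.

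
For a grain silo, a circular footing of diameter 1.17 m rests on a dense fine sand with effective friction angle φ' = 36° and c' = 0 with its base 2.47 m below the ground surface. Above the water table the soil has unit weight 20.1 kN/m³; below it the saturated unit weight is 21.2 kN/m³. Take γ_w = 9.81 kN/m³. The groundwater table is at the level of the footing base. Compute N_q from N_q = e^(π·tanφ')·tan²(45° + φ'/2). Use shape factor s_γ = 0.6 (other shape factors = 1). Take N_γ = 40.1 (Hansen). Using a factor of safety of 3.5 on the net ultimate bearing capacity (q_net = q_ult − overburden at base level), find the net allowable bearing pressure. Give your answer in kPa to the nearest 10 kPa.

N_q = e^(π·tan36°)·tan²(63°) = 37.75.
q = γ·D_f = 20.1 × 2.47 = 49.647 kPa.
For the ½γBN_γ term take γ' = 21.2 − 9.81 = 11.39 kN/m³ (soil below base is submerged).
q·N_q = 49.647 × 37.752 = 1874.3 kPa
0.5·γ·B·N_γ·s_γ = 0.5 × 11.39 × 1.17 × 40.1 × 0.6 = 160.32 kPa
q_ult = 1874.3 + 160.32 = 2034.6 kPa.
q_net = 2034.6 − 49.647 = 1985 kPa.
q_all(net) = 1985 / 3.5 = 567.13 kPa.

q_all(net) ≈ 570 kPa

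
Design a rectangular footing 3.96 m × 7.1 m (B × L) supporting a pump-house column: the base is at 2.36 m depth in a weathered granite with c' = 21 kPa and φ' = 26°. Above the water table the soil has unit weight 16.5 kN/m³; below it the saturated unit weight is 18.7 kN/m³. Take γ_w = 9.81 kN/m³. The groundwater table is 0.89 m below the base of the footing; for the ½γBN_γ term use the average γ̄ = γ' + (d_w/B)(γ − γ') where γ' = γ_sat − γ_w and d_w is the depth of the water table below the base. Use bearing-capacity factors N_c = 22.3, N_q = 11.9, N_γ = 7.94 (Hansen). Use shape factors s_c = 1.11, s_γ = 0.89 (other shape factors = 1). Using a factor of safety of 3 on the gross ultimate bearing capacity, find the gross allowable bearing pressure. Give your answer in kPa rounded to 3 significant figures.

q_all ≈ 377 kPa

q = γ·D_f = 16.5 × 2.36 = 38.94 kPa.
γ' = 8.89 kN/m³; averaging over the depth B below the base, γ̄ = γ' + (d_w/B)(γ − γ') = 10.6 kN/m³.
c·N_c·s_c = 21 × 22.3 × 1.11 = 519.81 kPa
q·N_q = 38.94 × 11.9 = 463.39 kPa
0.5·γ·B·N_γ·s_γ = 0.5 × 10.6 × 3.96 × 7.94 × 0.89 = 148.32 kPa
q_ult = 519.81 + 463.39 + 148.32 = 1131.5 kPa.
q_all = 1131.5 / 3 = 377.17 kPa.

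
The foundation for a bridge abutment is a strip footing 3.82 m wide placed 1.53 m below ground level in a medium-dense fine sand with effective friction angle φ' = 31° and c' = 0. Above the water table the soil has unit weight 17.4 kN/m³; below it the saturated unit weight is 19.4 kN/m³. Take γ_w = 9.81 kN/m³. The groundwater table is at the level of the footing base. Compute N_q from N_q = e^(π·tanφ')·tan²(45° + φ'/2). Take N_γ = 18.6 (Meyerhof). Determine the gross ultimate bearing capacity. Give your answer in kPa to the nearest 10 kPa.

tan31° = 0.6009, so N_q = e^(π×0.6009)·tan²(60.5°) = 6.604 × 3.124 = 20.63.
Effective surcharge at the founding depth q = γ·D_f = 17.4 × 1.53 = 26.622 kPa.
The water table coincides with the base, so in the self-weight term γ → γ' = 9.59 kN/m³.
q_ult = q·N_q + 0.5·γ·B·N_γ
     = 26.622 × 20.631 + 0.5 × 9.59 × 3.82 × 18.6
     = 549.23 + 340.69 = 889.93 kPa.

q_ult ≈ 890 kPa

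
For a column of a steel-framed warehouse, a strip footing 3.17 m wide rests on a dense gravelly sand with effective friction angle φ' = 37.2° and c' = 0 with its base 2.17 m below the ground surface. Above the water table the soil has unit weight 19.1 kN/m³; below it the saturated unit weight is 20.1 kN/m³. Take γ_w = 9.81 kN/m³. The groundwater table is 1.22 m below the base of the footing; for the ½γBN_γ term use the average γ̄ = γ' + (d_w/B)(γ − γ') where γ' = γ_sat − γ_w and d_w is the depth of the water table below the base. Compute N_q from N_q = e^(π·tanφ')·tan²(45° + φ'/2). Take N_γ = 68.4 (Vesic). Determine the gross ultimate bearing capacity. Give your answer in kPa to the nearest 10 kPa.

q_ult ≈ 3310 kPa

tan37.2° = 0.759, so N_q = e^(π×0.759)·tan²(63.6°) = 10.855 × 4.058 = 44.05.
Effective surcharge at the founding depth q = γ·D_f = 19.1 × 2.17 = 41.447 kPa.
With d_w = 1.22 m < B, γ̄ = 10.29 + (1.22/3.17) × (19.1 − 10.29) = 13.681 kN/m³.
q_ult = q·N_q + 0.5·γ·B·N_γ
     = 41.447 × 44.05 + 0.5 × 13.681 × 3.17 × 68.4
     = 1825.7 + 1483.2 = 3308.9 kPa.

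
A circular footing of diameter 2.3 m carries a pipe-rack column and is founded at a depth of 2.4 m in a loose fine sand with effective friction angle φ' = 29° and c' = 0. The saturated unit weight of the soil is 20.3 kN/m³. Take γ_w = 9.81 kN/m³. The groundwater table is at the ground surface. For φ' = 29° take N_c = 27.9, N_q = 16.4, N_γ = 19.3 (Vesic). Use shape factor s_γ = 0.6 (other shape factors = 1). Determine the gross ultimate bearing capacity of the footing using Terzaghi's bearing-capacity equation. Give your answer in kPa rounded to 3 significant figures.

q_ult ≈ 553 kPa

γ' = 20.3 − 9.81 = 10.49 kN/m³ (submerged throughout). q = 10.49 × 2.4 = 25.176 kPa; the same γ' applies in the ½γBN_γ term.
q·N_q = 25.176 × 16.4 = 412.89 kPa
0.5·γ·B·N_γ·s_γ = 0.5 × 10.49 × 2.3 × 19.3 × 0.6 = 139.7 kPa
q_ult = 412.89 + 139.7 = 552.58 kPa.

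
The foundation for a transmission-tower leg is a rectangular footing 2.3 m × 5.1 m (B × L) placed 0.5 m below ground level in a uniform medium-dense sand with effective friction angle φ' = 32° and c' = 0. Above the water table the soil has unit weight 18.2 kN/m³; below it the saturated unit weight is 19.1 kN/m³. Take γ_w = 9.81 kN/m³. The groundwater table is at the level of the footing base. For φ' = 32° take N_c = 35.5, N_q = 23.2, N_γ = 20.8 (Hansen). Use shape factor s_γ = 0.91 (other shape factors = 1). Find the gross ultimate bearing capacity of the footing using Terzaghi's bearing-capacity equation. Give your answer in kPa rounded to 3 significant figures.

q_ult ≈ 413 kPa

q = γ·D_f = 18.2 × 0.5 = 9.1 kPa.
For the ½γBN_γ term take γ' = 19.1 − 9.81 = 9.29 kN/m³ (soil below base is submerged).
q·N_q = 9.1 × 23.2 = 211.12 kPa
0.5·γ·B·N_γ·s_γ = 0.5 × 9.29 × 2.3 × 20.8 × 0.91 = 202.22 kPa
q_ult = 211.12 + 202.22 = 413.34 kPa.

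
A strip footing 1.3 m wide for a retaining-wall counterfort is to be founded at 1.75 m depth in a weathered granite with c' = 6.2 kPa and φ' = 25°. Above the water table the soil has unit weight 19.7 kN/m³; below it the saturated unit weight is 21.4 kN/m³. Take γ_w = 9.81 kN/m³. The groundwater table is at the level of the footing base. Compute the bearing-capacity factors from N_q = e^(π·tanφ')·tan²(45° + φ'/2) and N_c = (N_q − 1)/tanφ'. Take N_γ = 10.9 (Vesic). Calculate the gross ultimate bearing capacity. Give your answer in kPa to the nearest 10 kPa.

tan25° = 0.4663, so N_q = e^(π×0.4663)·tan²(57.5°) = 4.327 × 2.464 = 10.66.
N_c = (10.66 − 1)/tan25° = 20.72.
Effective surcharge at the founding depth q = γ·D_f = 19.7 × 1.75 = 34.475 kPa.
The water table coincides with the base, so in the self-weight term γ → γ' = 11.59 kN/m³.
q_ult = c·N_c + q·N_q + 0.5·γ·B·N_γ
     = 6.2 × 20.721 + 34.475 × 10.662 + 0.5 × 11.59 × 1.3 × 10.9
     = 128.47 + 367.58 + 82.115 = 578.16 kPa.

q_ult ≈ 580 kPa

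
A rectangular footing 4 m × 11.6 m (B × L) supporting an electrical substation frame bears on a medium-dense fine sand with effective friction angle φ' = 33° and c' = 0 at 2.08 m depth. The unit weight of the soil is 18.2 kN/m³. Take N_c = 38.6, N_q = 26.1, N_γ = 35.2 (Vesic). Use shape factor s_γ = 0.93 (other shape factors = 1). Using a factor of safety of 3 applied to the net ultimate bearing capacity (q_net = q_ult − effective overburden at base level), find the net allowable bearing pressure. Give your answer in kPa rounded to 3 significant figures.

q = γ·D_f = 18.2 × 2.08 = 37.856 kPa.
q·N_q = 37.856 × 26.1 = 988.04 kPa
0.5·γ·B·N_γ·s_γ = 0.5 × 18.2 × 4 × 35.2 × 0.93 = 1191.6 kPa
q_ult = 988.04 + 1191.6 = 2179.6 kPa.
Net ultimate: q_net = 2179.6 − 37.856 = 2141.8 kPa.
q_all(net) = 2141.8 / 3 = 713.93 kPa.

q_all(net) ≈ 714 kPa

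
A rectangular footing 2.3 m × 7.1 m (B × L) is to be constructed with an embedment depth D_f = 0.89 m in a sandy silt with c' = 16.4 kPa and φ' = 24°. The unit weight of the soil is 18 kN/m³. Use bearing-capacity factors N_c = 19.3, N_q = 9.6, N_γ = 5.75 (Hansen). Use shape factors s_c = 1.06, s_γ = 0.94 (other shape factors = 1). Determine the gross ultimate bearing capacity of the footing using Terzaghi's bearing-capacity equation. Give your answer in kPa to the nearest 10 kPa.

q_ult ≈ 600 kPa

Effective surcharge at the founding depth q = γ·D_f = 18 × 0.89 = 16.02 kPa.
q_ult = c·N_c·s_c + q·N_q + 0.5·γ·B·N_γ·s_γ
     = 16.4 × 19.3 × 1.06 + 16.02 × 9.6 + 0.5 × 18 × 2.3 × 5.75 × 0.94
     = 335.51 + 153.79 + 111.88 = 601.19 kPa.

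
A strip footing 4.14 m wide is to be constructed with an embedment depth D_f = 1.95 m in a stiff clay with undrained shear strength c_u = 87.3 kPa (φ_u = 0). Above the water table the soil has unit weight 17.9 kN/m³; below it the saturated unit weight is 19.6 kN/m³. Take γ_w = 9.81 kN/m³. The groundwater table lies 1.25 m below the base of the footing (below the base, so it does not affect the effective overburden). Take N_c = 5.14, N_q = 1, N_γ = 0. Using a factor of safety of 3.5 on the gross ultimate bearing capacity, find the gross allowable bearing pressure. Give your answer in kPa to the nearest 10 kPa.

q = γ·D_f = 17.9 × 1.95 = 34.905 kPa.
c·N_c = 87.3 × 5.14 = 448.72 kPa
q·N_q = 34.905 × 1 = 34.905 kPa
q_ult = 448.72 + 34.905 = 483.63 kPa.
q_all = 483.63 / 3.5 = 138.18 kPa.

q_all ≈ 140 kPa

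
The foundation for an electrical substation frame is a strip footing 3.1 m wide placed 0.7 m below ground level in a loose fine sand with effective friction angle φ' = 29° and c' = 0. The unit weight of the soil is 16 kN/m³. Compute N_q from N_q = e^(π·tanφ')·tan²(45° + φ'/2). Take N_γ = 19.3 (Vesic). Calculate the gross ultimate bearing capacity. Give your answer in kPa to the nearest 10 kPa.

q_ult ≈ 660 kPa

tan29° = 0.5543, so N_q = e^(π×0.5543)·tan²(59.5°) = 5.705 × 2.882 = 16.44.
Effective surcharge at the founding depth q = γ·D_f = 16 × 0.7 = 11.2 kPa.
q_ult = q·N_q + 0.5·γ·B·N_γ
     = 11.2 × 16.443 + 0.5 × 16 × 3.1 × 19.3
     = 184.17 + 478.64 = 662.81 kPa.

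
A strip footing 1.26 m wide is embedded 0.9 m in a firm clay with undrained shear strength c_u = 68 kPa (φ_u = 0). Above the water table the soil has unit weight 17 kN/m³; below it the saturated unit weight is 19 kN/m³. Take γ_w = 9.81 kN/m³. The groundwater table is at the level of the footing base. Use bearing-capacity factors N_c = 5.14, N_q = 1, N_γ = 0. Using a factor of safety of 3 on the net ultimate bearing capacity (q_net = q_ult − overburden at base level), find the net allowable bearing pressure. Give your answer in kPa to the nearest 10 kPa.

q_all(net) ≈ 120 kPa

Effective surcharge at the founding depth q = γ·D_f = 17 × 0.9 = 15.3 kPa.
q_ult = c·N_c + q·N_q
     = 68 × 5.14 + 15.3 × 1
     = 349.52 + 15.3 = 364.82 kPa.
q_net = 364.82 − 15.3 = 349.52 kPa.
q_all(net) = 349.52 / 3 = 116.51 kPa.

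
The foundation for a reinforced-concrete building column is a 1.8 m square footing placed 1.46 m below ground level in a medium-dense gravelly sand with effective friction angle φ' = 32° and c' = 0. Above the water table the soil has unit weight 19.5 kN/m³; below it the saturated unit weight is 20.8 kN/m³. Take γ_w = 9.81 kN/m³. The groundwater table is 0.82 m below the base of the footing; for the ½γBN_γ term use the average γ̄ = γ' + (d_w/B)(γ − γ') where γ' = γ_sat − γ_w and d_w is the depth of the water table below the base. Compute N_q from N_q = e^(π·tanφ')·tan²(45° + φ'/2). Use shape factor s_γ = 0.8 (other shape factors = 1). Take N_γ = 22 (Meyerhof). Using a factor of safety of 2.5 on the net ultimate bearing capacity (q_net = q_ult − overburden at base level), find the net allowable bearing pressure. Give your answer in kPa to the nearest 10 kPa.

q_all(net) ≈ 350 kPa

N_q = e^(π·tan32°)·tan²(61°) = 23.18.
Effective surcharge at the founding depth q = γ·D_f = 19.5 × 1.46 = 28.47 kPa.
With d_w = 0.82 m < B, γ̄ = 10.99 + (0.82/1.8) × (19.5 − 10.99) = 14.867 kN/m³.
q_ult = q·N_q + 0.5·γ·B·N_γ·s_γ
     = 28.47 × 23.177 + 0.5 × 14.867 × 1.8 × 22 × 0.8
     = 659.84 + 235.49 = 895.33 kPa.
q_net = 895.33 − 28.47 = 866.86 kPa.
q_all(net) = 866.86 / 2.5 = 346.75 kPa.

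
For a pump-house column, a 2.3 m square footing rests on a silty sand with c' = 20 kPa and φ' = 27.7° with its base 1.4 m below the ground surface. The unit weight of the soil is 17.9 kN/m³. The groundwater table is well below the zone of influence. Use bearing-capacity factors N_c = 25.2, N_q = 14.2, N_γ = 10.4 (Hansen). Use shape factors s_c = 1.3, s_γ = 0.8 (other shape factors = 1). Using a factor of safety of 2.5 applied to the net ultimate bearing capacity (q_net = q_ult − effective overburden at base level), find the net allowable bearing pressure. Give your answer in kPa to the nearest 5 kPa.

q_all(net) ≈ 465 kPa

q = γ·D_f = 17.9 × 1.4 = 25.06 kPa.
c·N_c·s_c = 20 × 25.2 × 1.3 = 655.2 kPa
q·N_q = 25.06 × 14.2 = 355.85 kPa
0.5·γ·B·N_γ·s_γ = 0.5 × 17.9 × 2.3 × 10.4 × 0.8 = 171.27 kPa
q_ult = 655.2 + 355.85 + 171.27 = 1182.3 kPa.
Net ultimate: q_net = 1182.3 − 25.06 = 1157.3 kPa.
q_all(net) = 1157.3 / 2.5 = 462.9 kPa.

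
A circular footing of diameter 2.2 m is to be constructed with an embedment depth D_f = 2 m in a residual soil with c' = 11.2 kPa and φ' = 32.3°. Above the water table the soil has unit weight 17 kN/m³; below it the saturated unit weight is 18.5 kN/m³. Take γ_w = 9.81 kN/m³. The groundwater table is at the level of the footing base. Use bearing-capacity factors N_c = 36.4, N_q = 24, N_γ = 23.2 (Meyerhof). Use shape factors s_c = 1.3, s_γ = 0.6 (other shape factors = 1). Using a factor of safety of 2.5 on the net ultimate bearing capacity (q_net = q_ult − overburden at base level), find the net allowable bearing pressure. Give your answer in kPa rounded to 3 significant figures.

q_all(net) ≈ 578 kPa

Effective surcharge at the founding depth q = γ·D_f = 17 × 2 = 34 kPa.
The water table coincides with the base, so in the self-weight term γ → γ' = 8.69 kN/m³.
q_ult = c·N_c·s_c + q·N_q + 0.5·γ·B·N_γ·s_γ
     = 11.2 × 36.4 × 1.3 + 34 × 24 + 0.5 × 8.69 × 2.2 × 23.2 × 0.6
     = 529.98 + 816 + 133.06 = 1479 kPa.
q_net = 1479 − 34 = 1445 kPa.
q_all(net) = 1445 / 2.5 = 578.02 kPa.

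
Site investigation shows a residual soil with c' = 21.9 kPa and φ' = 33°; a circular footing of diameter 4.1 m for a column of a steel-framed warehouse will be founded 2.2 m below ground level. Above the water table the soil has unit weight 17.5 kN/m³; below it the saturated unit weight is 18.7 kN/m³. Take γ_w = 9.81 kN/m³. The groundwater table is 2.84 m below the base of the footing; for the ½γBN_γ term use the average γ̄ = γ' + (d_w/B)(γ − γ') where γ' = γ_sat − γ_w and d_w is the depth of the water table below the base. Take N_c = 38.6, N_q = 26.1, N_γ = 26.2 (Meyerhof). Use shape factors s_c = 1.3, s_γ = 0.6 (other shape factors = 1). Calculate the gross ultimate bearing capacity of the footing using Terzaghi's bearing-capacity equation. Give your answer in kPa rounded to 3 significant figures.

Overburden at base level: q = 17.5 × 2.2 = 38.5 kPa.
The water table is 2.84 m below the base (< B = 4.1 m), so the ½γBN_γ term uses γ̄ = γ' + (d_w/B)(γ − γ') = 8.89 + (2.84/4.1)(17.5 − 8.89) = 14.854 kN/m³.
Cohesion term c·N_c·s_c = 21.9 × 38.6 × 1.3 = 1098.9 kPa; surcharge term q·N_q = 38.5 × 26.1 = 1004.9 kPa; self-weight term 0.5·γ·B·N_γ·s_γ = 0.5 × 14.854 × 4.1 × 26.2 × 0.6 = 478.69 kPa.
q_ult = 1098.9 + 1004.9 + 478.69 = 2582.5 kPa.

q_ult ≈ 2580 kPa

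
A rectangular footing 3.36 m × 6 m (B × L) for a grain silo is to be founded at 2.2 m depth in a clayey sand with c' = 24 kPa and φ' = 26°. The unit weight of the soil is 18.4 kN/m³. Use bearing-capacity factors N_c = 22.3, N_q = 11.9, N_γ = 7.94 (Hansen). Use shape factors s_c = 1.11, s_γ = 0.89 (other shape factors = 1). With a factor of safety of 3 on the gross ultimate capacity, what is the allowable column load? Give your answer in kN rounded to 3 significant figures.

Overburden at base level: q = 18.4 × 2.2 = 40.48 kPa.
Cohesion term c·N_c·s_c = 24 × 22.3 × 1.11 = 594.07 kPa; surcharge term q·N_q = 40.48 × 11.9 = 481.71 kPa; self-weight term 0.5·γ·B·N_γ·s_γ = 0.5 × 18.4 × 3.36 × 7.94 × 0.89 = 218.44 kPa.
q_ult = 594.07 + 481.71 + 218.44 = 1294.2 kPa.
Gross allowable pressure q_all = 1294.2 / 3 = 431.41 kPa.
Footing area = 20.16 m², so allowable column load = 431.41 × 20.16 = 8697.2 kN.

P_all ≈ 8700 kN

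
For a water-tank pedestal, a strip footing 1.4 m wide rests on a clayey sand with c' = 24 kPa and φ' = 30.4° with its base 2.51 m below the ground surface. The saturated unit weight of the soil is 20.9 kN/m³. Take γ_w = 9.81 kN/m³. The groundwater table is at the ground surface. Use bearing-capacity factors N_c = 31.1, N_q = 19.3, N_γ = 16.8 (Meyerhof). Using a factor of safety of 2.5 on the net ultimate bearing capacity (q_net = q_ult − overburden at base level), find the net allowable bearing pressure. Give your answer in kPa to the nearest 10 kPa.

q_all(net) ≈ 550 kPa

With the water table at the surface the whole profile is submerged: γ' = 20.9 − 9.81 = 11.09 kN/m³, so q = γ'·D_f = 27.836 kPa; the same γ' applies in the ½γBN_γ term.
q_ult = c·N_c + q·N_q + 0.5·γ·B·N_γ
     = 24 × 31.1 + 27.836 × 19.3 + 0.5 × 11.09 × 1.4 × 16.8
     = 746.4 + 537.23 + 130.42 = 1414.1 kPa.
q_net = 1414.1 − 27.836 = 1386.2 kPa.
q_all(net) = 1386.2 / 2.5 = 554.49 kPa.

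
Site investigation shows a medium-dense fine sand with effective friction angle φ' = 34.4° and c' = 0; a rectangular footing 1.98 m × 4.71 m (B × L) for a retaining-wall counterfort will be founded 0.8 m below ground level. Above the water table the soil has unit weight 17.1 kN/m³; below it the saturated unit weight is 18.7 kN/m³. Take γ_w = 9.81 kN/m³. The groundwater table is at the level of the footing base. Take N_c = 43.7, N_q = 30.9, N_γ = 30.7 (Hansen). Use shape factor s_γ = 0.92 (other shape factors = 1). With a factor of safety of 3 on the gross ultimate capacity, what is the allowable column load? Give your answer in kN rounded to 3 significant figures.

P_all ≈ 2090 kN

Effective surcharge at the founding depth q = γ·D_f = 17.1 × 0.8 = 13.68 kPa.
The water table coincides with the base, so in the self-weight term γ → γ' = 8.89 kN/m³.
q_ult = q·N_q + 0.5·γ·B·N_γ·s_γ
     = 13.68 × 30.9 + 0.5 × 8.89 × 1.98 × 30.7 × 0.92
     = 422.71 + 248.58 = 671.29 kPa.
Gross allowable pressure q_all = 671.29 / 3 = 223.76 kPa.
Footing area = 9.3258 m², so allowable column load = 223.76 × 9.3258 = 2086.8 kN.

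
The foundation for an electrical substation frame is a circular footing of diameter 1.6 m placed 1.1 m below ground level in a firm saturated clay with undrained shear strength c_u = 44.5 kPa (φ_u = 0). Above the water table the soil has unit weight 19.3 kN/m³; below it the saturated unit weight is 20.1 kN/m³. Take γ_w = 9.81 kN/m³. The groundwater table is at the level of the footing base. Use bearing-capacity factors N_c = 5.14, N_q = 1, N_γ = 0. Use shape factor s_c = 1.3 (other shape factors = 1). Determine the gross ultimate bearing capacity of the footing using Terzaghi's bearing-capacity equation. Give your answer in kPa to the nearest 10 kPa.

Overburden at base level: q = 19.3 × 1.1 = 21.23 kPa.
Cohesion term c·N_c·s_c = 44.5 × 5.14 × 1.3 = 297.35 kPa; surcharge term q·N_q = 21.23 × 1 = 21.23 kPa.
q_ult = 297.35 + 21.23 = 318.58 kPa.

q_ult ≈ 320 kPa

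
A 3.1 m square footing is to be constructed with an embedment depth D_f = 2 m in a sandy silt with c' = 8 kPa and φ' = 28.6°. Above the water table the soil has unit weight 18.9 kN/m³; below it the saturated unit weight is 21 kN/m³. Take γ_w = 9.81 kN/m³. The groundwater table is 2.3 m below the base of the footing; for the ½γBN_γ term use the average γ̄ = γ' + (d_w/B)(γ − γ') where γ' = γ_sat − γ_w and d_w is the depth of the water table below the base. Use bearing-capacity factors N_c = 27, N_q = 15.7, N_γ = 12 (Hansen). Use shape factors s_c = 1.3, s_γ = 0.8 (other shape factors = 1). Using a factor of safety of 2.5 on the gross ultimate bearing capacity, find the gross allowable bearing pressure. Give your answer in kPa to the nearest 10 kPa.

q = γ·D_f = 18.9 × 2 = 37.8 kPa.
γ' = 11.19 kN/m³; averaging over the depth B below the base, γ̄ = γ' + (d_w/B)(γ − γ') = 16.91 kN/m³.
c·N_c·s_c = 8 × 27 × 1.3 = 280.8 kPa
q·N_q = 37.8 × 15.7 = 593.46 kPa
0.5·γ·B·N_γ·s_γ = 0.5 × 16.91 × 3.1 × 12 × 0.8 = 251.63 kPa
q_ult = 280.8 + 593.46 + 251.63 = 1125.9 kPa.
q_all = 1125.9 / 2.5 = 450.35 kPa.

q_all ≈ 450 kPa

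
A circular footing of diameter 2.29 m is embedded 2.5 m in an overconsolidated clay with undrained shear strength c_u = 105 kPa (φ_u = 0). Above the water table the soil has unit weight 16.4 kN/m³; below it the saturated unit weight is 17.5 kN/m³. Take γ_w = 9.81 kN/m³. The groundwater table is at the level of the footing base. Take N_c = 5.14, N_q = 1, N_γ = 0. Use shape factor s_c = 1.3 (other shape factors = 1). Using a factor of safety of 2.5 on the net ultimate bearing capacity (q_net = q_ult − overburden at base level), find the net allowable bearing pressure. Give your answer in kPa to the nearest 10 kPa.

Effective surcharge at the founding depth q = γ·D_f = 16.4 × 2.5 = 41 kPa.
q_ult = c·N_c·s_c + q·N_q
     = 105 × 5.14 × 1.3 + 41 × 1
     = 701.61 + 41 = 742.61 kPa.
q_net = 742.61 − 41 = 701.61 kPa.
q_all(net) = 701.61 / 2.5 = 280.64 kPa.

q_all(net) ≈ 280 kPa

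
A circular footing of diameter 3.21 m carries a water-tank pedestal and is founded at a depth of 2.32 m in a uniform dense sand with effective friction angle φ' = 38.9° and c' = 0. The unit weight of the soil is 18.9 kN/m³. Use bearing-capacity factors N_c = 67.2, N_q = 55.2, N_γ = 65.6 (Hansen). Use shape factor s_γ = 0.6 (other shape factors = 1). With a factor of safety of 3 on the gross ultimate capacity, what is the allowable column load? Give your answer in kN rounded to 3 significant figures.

Overburden at base level: q = 18.9 × 2.32 = 43.848 kPa.
Surcharge term q·N_q = 43.848 × 55.2 = 2420.4 kPa; self-weight term 0.5·γ·B·N_γ·s_γ = 0.5 × 18.9 × 3.21 × 65.6 × 0.6 = 1194 kPa.
q_ult = 2420.4 + 1194 = 3614.4 kPa.
Gross allowable pressure q_all = 3614.4 / 3 = 1204.8 kPa.
Footing area = 8.0928 m², so allowable column load = 1204.8 × 8.0928 = 9750.1 kN.

P_all ≈ 9750 kN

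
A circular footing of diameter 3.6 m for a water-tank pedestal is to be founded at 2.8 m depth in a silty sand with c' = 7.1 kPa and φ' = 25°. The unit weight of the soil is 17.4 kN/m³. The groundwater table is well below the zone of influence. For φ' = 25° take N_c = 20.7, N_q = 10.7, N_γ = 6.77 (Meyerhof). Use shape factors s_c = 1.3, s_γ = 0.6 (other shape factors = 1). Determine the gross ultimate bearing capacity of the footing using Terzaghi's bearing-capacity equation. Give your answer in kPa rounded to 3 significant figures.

Overburden at base level: q = 17.4 × 2.8 = 48.72 kPa.
Cohesion term c·N_c·s_c = 7.1 × 20.7 × 1.3 = 191.06 kPa; surcharge term q·N_q = 48.72 × 10.7 = 521.3 kPa; self-weight term 0.5·γ·B·N_γ·s_γ = 0.5 × 17.4 × 3.6 × 6.77 × 0.6 = 127.22 kPa.
q_ult = 191.06 + 521.3 + 127.22 = 839.59 kPa.

q_ult ≈ 840 kPa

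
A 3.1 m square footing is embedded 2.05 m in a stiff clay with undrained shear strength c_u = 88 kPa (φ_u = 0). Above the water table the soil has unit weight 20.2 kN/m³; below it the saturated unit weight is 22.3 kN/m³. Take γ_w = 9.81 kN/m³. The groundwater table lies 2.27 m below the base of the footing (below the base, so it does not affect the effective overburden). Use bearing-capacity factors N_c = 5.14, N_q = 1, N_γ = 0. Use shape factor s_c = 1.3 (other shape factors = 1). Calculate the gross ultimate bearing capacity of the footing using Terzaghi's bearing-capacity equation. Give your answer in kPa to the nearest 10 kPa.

q_ult ≈ 630 kPa

q = γ·D_f = 20.2 × 2.05 = 41.41 kPa.
c·N_c·s_c = 88 × 5.14 × 1.3 = 588.02 kPa
q·N_q = 41.41 × 1 = 41.41 kPa
q_ult = 588.02 + 41.41 = 629.43 kPa.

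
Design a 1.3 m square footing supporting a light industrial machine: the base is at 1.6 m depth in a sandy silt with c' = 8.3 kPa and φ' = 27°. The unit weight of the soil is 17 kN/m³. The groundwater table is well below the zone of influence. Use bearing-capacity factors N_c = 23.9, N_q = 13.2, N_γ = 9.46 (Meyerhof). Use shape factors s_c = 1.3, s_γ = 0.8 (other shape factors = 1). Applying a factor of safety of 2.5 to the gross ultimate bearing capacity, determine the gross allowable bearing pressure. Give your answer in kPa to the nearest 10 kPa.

q_all ≈ 280 kPa

Overburden at base level: q = 17 × 1.6 = 27.2 kPa.
Cohesion term c·N_c·s_c = 8.3 × 23.9 × 1.3 = 257.88 kPa; surcharge term q·N_q = 27.2 × 13.2 = 359.04 kPa; self-weight term 0.5·γ·B·N_γ·s_γ = 0.5 × 17 × 1.3 × 9.46 × 0.8 = 83.626 kPa.
q_ult = 257.88 + 359.04 + 83.626 = 700.55 kPa.
q_all = q_ult / FS = 700.55 / 2.5 = 280.22 kPa.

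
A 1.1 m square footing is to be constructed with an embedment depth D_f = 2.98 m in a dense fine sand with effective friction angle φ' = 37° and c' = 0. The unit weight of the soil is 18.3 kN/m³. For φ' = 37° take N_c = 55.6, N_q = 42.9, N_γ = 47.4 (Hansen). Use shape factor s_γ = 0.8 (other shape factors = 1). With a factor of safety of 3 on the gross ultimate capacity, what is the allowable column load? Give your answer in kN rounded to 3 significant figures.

P_all ≈ 1100 kN

Overburden at base level: q = 18.3 × 2.98 = 54.534 kPa.
Surcharge term q·N_q = 54.534 × 42.9 = 2339.5 kPa; self-weight term 0.5·γ·B·N_γ·s_γ = 0.5 × 18.3 × 1.1 × 47.4 × 0.8 = 381.66 kPa.
q_ult = 2339.5 + 381.66 = 2721.2 kPa.
Gross allowable pressure q_all = 2721.2 / 3 = 907.06 kPa.
Footing area = 1.21 m², so allowable column load = 907.06 × 1.21 = 1097.5 kN.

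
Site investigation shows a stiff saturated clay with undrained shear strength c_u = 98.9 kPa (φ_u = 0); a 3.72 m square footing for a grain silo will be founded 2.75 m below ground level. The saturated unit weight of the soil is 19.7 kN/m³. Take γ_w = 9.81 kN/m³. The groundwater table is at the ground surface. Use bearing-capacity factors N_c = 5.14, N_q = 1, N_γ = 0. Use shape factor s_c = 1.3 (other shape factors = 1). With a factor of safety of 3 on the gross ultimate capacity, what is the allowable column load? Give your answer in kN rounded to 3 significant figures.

P_all ≈ 3170 kN

γ' = 19.7 − 9.81 = 9.89 kN/m³ (submerged throughout). q = 9.89 × 2.75 = 27.197 kPa.
c·N_c·s_c = 98.9 × 5.14 × 1.3 = 660.85 kPa
q·N_q = 27.197 × 1 = 27.197 kPa
q_ult = 660.85 + 27.197 = 688.05 kPa.
Gross allowable pressure q_all = 688.05 / 3 = 229.35 kPa.
Footing area = 13.8384 m², so allowable column load = 229.35 × 13.8384 = 3173.8 kN.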